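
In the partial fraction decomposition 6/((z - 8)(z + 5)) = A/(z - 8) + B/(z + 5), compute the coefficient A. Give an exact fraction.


Step 1: Multiply both sides by (z - 8) and set z = 8
Step 2: A = 6 / (8 + 5)
Step 3: A = 6 / 13
Step 4: A = 6/13

6/13


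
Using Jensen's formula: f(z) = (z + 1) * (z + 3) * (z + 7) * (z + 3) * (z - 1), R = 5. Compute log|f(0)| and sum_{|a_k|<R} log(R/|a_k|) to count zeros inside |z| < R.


Jensen's formula: (1/2pi)*integral log|f(Re^it)|dt = log|f(0)| + sum_{|a_k|<R} log(R/|a_k|)
Step 1: f(0) = 1 * 3 * 7 * 3 * (-1) = -63
Step 2: log|f(0)| = log|-1| + log|-3| + log|-7| + log|-3| + log|1| = 4.1431
Step 3: Zeros inside |z| < 5: -1, -3, -3, 1
Step 4: Jensen sum = log(5/1) + log(5/3) + log(5/3) + log(5/1) = 4.2405
Step 5: n(R) = number of terms in the Jensen sum = count of zeros inside |z| < 5 = 4

4


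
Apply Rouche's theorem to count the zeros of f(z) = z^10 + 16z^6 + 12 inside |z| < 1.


Step 1: On |z| = 1 the three terms have sizes |z^10| = 1^10 = 1, |16z^6| = 16*1^6 = 16, |12| = 12
Step 2: The dominant term is g(z) = 16z^6; let h(z) = z^10 + 12 so f = g + h
Step 3: On |z| = 1: |g| = 16 and |h| <= 1 + 12 = 13
Step 4: Since 16 > 13, |h| < |g| on |z| = 1, so by Rouche f has the same number of zeros as g inside |z| < 1
Step 5: g(z) = 16z^6 has 6 zeros (at the origin, multiplicity 6) inside |z| < 1. Answer = 6

6


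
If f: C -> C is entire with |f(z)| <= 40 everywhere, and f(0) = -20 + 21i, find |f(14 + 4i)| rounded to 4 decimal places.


Step 1: By Liouville's theorem, a bounded entire function is constant.
Step 2: f(z) = f(0) = -20 + 21i for all z.
Step 3: |f(w)| = |-20 + 21i| = sqrt(400 + 441)
Step 4: = 29.0

29.0


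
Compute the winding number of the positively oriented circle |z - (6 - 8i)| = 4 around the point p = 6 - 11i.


Step 1: Center c = (6, -8), radius = 4
Step 2: |p - c|^2 = 0^2 + (-3)^2 = 9
Step 3: r^2 = 16
Step 4: |p-c| < r so winding number = 1

1


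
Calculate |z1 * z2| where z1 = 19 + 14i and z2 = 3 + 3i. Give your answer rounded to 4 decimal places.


Step 1: |z1| = sqrt(19^2 + 14^2) = sqrt(557)
Step 2: |z2| = sqrt(3^2 + 3^2) = sqrt(18)
Step 3: |z1*z2| = |z1|*|z2| = sqrt(557) * sqrt(18) = sqrt(557 * 18) = sqrt(10026)
Step 4: = 100.1299

100.1299


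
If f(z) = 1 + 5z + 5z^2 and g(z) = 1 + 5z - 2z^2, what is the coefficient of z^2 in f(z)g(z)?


Step 1: z^2 term in f*g comes from: (1)*(-2z^2) + (5z)*(5z) + (5z^2)*(1)
Step 2: = -2 + 25 + 5
Step 3: = 28

28


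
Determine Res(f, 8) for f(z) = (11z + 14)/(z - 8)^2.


Step 1: Pole of order 2 at z = 8
Step 2: Res = lim d/dz [(z - 8)^2 * f(z)] as z -> 8
Step 3: (z - 8)^2 * f(z) = 11z + 14
Step 4: d/dz[11z + 14] = 11

11


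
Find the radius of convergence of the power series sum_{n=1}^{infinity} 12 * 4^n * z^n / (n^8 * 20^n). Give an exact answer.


Step 1: General term a_n = 12 * 4^n / (n^8 * 20^n)
Step 2: By the root test, |a_n|^(1/n) = 12^(1/n) * 4 / (n^(8/n) * 20) -> 4/20 as n -> infinity (since 12^(1/n) -> 1 and n^(8/n) -> 1)
Step 3: R = 1/lim|a_n|^(1/n) = 20/4 = 5

5


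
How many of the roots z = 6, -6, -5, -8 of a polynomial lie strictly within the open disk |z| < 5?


Step 1: Check each root:
  z = 6: |6| = 6 >= 5
  z = -6: |-6| = 6 >= 5
  z = -5: |-5| = 5 >= 5
  z = -8: |-8| = 8 >= 5
Step 2: Count = 0

0


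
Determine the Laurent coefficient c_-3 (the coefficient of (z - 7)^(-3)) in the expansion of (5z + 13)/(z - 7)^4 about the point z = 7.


Step 1: Write the numerator in powers of (z - 7): 5z + 13 = 5(z - 7) + (5*7 + 13) = 5(z - 7) + 48
Step 2: Divide by (z - 7)^4: f(z) = 48(z - 7)^(-4) + 5(z - 7)^(-3)
Step 3: This finite sum is the Laurent series of f about z = 7.
Step 4: Coefficient of (z - 7)^(-3) = coefficient of (z - 7) in the re-centred numerator = 5

5


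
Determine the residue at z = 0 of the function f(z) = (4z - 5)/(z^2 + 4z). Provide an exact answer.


Step 1: Q(z) = z^2 + 4z = (z)(z + 4)
Step 2: Q'(z) = 2z + 4
Step 3: Q'(0) = 4, P(0) = -5
Step 4: Res = P(0)/Q'(0) = -5/4 = -5/4

-5/4


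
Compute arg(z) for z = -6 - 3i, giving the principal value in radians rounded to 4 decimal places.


Step 1: z = -6 - 3i
Step 2: arg(z) = atan2(-3, -6)
Step 3: arg(z) = -2.6779

-2.6779


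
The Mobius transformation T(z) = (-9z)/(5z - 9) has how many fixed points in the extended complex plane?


Step 1: Fixed points satisfy T(z) = z
Step 2: 5z^2 = 0
Step 3: Discriminant = 0^2 - 4*5*0 = 0
Step 4: Number of fixed points = 1

1


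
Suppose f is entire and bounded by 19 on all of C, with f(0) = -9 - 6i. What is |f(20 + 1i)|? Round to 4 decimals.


Step 1: By Liouville's theorem, a bounded entire function is constant.
Step 2: f(z) = f(0) = -9 - 6i for all z.
Step 3: |f(w)| = |-9 - 6i| = sqrt(81 + 36)
Step 4: = 10.8167

10.8167


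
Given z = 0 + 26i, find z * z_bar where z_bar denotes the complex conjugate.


Step 1: conj(z) = 0 - 26i
Step 2: z * conj(z) = 0^2 + 26^2
Step 3: = 0 + 676 = 676

676


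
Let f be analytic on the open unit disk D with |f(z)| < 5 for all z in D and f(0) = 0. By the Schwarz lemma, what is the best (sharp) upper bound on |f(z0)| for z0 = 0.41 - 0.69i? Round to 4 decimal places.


Step 1: g = f/5 maps D -> D with g(0) = 0, so by the Schwarz lemma |g(z)| <= |z|, i.e. |f(z)| <= 5|z|; this is sharp (f(z) = 5z).
Step 2: |z0|^2 = 0.41^2 + (-0.69)^2 = 0.6442
Step 3: |z0| = sqrt(0.6442) = 0.802621
Step 4: Best bound = 5 * |z0| = 5 * 0.802621 = 4.0131

4.0131


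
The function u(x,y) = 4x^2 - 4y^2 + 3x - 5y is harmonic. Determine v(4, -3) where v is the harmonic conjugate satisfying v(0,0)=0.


Step 1: v_x = -u_y = 8y + 5
Step 2: v_y = u_x = 8x + 3
Step 3: v = 8xy + 5x + 3y + C
Step 4: v(0,0) = 0 => C = 0
Step 5: v(4, -3) = -85

-85


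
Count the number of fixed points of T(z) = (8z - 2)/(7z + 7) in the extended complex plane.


Step 1: Fixed points satisfy T(z) = z
Step 2: 7z^2 - z + 2 = 0
Step 3: Discriminant = (-1)^2 - 4*7*2 = -55
Step 4: Number of fixed points = 2

2


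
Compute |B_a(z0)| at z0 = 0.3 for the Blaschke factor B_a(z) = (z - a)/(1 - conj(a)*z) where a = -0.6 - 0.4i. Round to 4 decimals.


Step 1: Numerator z0 - a = 0.3 - (-0.6 - 0.4i) = 0.9 + 0.4i
Step 2: Denominator 1 - conj(a)*z0 = 1 - (-0.6 + 0.4i)*0.3 = 1.18 - 0.12i
Step 3: |z0 - a|^2 = 0.9^2 + 0.4^2 = 0.97; |1 - conj(a)*z0|^2 = 1.18^2 + (-0.12)^2 = 1.4068
Step 4: |B_a(0.3)| = sqrt(0.97 / 1.4068) = sqrt(0.689508)
Step 5: = 0.8304

0.8304


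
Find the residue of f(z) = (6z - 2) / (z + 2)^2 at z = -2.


Step 1: Pole of order 2 at z = -2
Step 2: Res = lim d/dz [(z + 2)^2 * f(z)] as z -> -2
Step 3: (z + 2)^2 * f(z) = 6z - 2
Step 4: d/dz[6z - 2] = 6

6


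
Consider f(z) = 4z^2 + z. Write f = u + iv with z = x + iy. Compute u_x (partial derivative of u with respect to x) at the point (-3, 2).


Step 1: f(z) = 4(x+iy)^2 + (x+iy) + 0
Step 2: u = 4(x^2 - y^2) + x + 0
Step 3: u_x = 8x + 1
Step 4: At (-3, 2): u_x = -24 + 1 = -23

-23


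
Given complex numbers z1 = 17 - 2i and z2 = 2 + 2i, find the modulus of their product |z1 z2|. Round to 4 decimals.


Step 1: |z1| = sqrt(17^2 + (-2)^2) = sqrt(293)
Step 2: |z2| = sqrt(2^2 + 2^2) = sqrt(8)
Step 3: |z1*z2| = |z1|*|z2| = sqrt(293) * sqrt(8) = sqrt(293 * 8) = sqrt(2344)
Step 4: = 48.4149

48.4149


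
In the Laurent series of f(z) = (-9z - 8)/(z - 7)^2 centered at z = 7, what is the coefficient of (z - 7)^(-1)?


Step 1: Write the numerator in powers of (z - 7): -9z - 8 = -9(z - 7) + (-9*7 - 8) = -9(z - 7) - 71
Step 2: Divide by (z - 7)^2: f(z) = -71(z - 7)^(-2) - 9(z - 7)^(-1)
Step 3: This finite sum is the Laurent series of f about z = 7.
Step 4: Coefficient of (z - 7)^(-1) = coefficient of (z - 7) in the re-centred numerator = -9

-9


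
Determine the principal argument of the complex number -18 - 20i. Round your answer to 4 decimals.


Step 1: z = -18 - 20i
Step 2: arg(z) = atan2(-20, -18)
Step 3: arg(z) = -2.3036

-2.3036


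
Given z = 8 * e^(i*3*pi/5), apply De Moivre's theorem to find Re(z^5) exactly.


Step 1: By De Moivre's theorem, z^5 = 8^5 * e^(i*5*3*pi/5) = 32768 * (cos(3*pi) + i*sin(3*pi))
Step 2: |z|^5 = 8^5 = 32768
Step 3: Reduce the angle mod 2*pi: 3*pi - 2*pi = pi
Step 4: cos(pi) = -1
Step 5: Re(z^5) = 32768 * (-1) = -32768

-32768


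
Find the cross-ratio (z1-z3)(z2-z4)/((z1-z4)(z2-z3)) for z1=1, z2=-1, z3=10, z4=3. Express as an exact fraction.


Step 1: (z1-z3)(z2-z4) = (-9) * (-4) = 36
Step 2: (z1-z4)(z2-z3) = (-2) * (-11) = 22
Step 3: Cross-ratio = 36/22 = 18/11

18/11


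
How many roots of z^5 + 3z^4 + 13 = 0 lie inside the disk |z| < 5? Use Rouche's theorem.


Step 1: On |z| = 5 the three terms have sizes |z^5| = 5^5 = 3125, |3z^4| = 3*5^4 = 1875, |13| = 13
Step 2: The dominant term is g(z) = z^5; let h(z) = 3z^4 + 13 so f = g + h
Step 3: On |z| = 5: |g| = 3125 and |h| <= 1875 + 13 = 1888
Step 4: Since 3125 > 1888, |h| < |g| on |z| = 5, so by Rouche f has the same number of zeros as g inside |z| < 5
Step 5: g(z) = z^5 has 5 zeros (all at the origin) inside |z| < 5. Answer = 5

5


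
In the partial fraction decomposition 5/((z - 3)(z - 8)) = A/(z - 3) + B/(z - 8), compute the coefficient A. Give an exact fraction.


Step 1: Multiply both sides by (z - 3) and set z = 3
Step 2: A = 5 / (3 - 8)
Step 3: A = 5 / (-5)
Step 4: A = -1

-1


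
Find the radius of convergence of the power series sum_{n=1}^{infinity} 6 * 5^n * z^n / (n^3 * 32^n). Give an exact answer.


Step 1: General term a_n = 6 * 5^n / (n^3 * 32^n)
Step 2: By the root test, |a_n|^(1/n) = 6^(1/n) * 5 / (n^(3/n) * 32) -> 5/32 as n -> infinity (since 6^(1/n) -> 1 and n^(3/n) -> 1)
Step 3: R = 1/lim|a_n|^(1/n) = 32/5

32/5


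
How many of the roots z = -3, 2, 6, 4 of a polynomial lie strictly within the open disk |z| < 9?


Step 1: Check each root:
  z = -3: |-3| = 3 < 9
  z = 2: |2| = 2 < 9
  z = 6: |6| = 6 < 9
  z = 4: |4| = 4 < 9
Step 2: Count = 4

4


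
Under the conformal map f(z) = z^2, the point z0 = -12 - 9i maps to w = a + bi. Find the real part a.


Step 1: z0 = -12 - 9i
Step 2: z0^2 = (-12)^2 - (-9)^2 + 216i
Step 3: real part = 144 - 81 = 63

63


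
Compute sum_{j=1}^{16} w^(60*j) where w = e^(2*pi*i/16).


Step 1: The sum sum_{j=1}^{n} w^(k*j) equals n if n | k, else 0.
Step 2: Here n = 16, k = 60
Step 3: Does n divide k? 16 | 60 -> False
Step 4: Sum = 0

0


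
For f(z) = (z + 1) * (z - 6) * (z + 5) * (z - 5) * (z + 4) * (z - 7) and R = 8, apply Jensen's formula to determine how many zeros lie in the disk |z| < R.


Jensen's formula: (1/2pi)*integral log|f(Re^it)|dt = log|f(0)| + sum_{|a_k|<R} log(R/|a_k|)
Step 1: f(0) = 1 * (-6) * 5 * (-5) * 4 * (-7) = -4200
Step 2: log|f(0)| = log|-1| + log|6| + log|-5| + log|5| + log|-4| + log|7| = 8.3428
Step 3: Zeros inside |z| < 8: -1, 6, -5, 5, -4, 7
Step 4: Jensen sum = log(8/1) + log(8/6) + log(8/5) + log(8/5) + log(8/4) + log(8/7) = 4.1338
Step 5: n(R) = number of terms in the Jensen sum = count of zeros inside |z| < 8 = 6

6


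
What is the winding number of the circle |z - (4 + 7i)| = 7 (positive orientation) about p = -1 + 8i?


Step 1: Center c = (4, 7), radius = 7
Step 2: |p - c|^2 = (-5)^2 + 1^2 = 26
Step 3: r^2 = 49
Step 4: |p-c| < r so winding number = 1

1


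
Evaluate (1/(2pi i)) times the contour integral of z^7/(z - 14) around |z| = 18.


Step 1: f(z) = z^7, a = 14 is inside |z| = 18
Step 2: By Cauchy integral formula: (1/(2pi*i)) * integral = f(a)
Step 3: f(14) = 14^7 = 105413504

105413504


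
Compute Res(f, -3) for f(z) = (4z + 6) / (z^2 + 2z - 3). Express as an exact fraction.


Step 1: Q(z) = z^2 + 2z - 3 = (z + 3)(z - 1)
Step 2: Q'(z) = 2z + 2
Step 3: Q'(-3) = -4, P(-3) = -6
Step 4: Res = P(-3)/Q'(-3) = -6/(-4) = 3/2

3/2


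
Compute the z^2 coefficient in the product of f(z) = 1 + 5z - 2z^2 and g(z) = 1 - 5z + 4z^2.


Step 1: z^2 term in f*g comes from: (1)*(4z^2) + (5z)*(-5z) + (-2z^2)*(1)
Step 2: = 4 - 25 - 2
Step 3: = -23

-23


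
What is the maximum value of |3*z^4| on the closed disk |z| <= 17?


Step 1: On |z| = 17, |f(z)| = 3 * |z|^4 = 3 * 17^4
Step 2: By maximum modulus principle, maximum is on boundary.
Step 3: Maximum = 3 * 83521 = 250563

250563


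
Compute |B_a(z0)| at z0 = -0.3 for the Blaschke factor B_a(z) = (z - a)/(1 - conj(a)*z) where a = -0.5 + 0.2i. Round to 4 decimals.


Step 1: Numerator z0 - a = -0.3 - (-0.5 + 0.2i) = 0.2 - 0.2i
Step 2: Denominator 1 - conj(a)*z0 = 1 - (-0.5 - 0.2i)*(-0.3) = 0.85 - 0.06i
Step 3: |z0 - a|^2 = 0.2^2 + (-0.2)^2 = 0.08; |1 - conj(a)*z0|^2 = 0.85^2 + (-0.06)^2 = 0.7261
Step 4: |B_a(-0.3)| = sqrt(0.08 / 0.7261) = sqrt(0.110178)
Step 5: = 0.3319

0.3319


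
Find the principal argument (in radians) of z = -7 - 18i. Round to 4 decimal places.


Step 1: z = -7 - 18i
Step 2: arg(z) = atan2(-18, -7)
Step 3: arg(z) = -1.9417

-1.9417


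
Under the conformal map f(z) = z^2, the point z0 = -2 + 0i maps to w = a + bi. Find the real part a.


Step 1: z0 = -2 + 0i
Step 2: z0^2 = (-2)^2 - 0^2 + 0i
Step 3: real part = 4 - 0 = 4

4


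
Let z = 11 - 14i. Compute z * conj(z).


Step 1: conj(z) = 11 + 14i
Step 2: z * conj(z) = 11^2 + (-14)^2
Step 3: = 121 + 196 = 317

317


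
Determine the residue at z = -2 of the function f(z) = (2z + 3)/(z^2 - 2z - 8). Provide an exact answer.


Step 1: Q(z) = z^2 - 2z - 8 = (z + 2)(z - 4)
Step 2: Q'(z) = 2z - 2
Step 3: Q'(-2) = -6, P(-2) = -1
Step 4: Res = P(-2)/Q'(-2) = -1/(-6) = 1/6

1/6


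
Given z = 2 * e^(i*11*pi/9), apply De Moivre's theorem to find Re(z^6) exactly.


Step 1: By De Moivre's theorem, z^6 = 2^6 * e^(i*6*11*pi/9) = 64 * (cos(22*pi/3) + i*sin(22*pi/3))
Step 2: |z|^6 = 2^6 = 64
Step 3: Reduce the angle mod 2*pi: 22*pi/3 - 6*pi = 4*pi/3
Step 4: cos(4*pi/3) = -1/2
Step 5: Re(z^6) = 64 * (-1/2) = -32

-32


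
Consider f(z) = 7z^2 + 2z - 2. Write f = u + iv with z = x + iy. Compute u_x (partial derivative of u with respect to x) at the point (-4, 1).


Step 1: f(z) = 7(x+iy)^2 + 2(x+iy) - 2
Step 2: u = 7(x^2 - y^2) + 2x - 2
Step 3: u_x = 14x + 2
Step 4: At (-4, 1): u_x = -56 + 2 = -54

-54


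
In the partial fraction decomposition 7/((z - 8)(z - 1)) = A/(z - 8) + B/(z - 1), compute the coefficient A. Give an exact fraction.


Step 1: Multiply both sides by (z - 8) and set z = 8
Step 2: A = 7 / (8 - 1)
Step 3: A = 7 / 7
Step 4: A = 1

1


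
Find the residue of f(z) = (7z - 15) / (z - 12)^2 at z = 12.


Step 1: Pole of order 2 at z = 12
Step 2: Res = lim d/dz [(z - 12)^2 * f(z)] as z -> 12
Step 3: (z - 12)^2 * f(z) = 7z - 15
Step 4: d/dz[7z - 15] = 7

7


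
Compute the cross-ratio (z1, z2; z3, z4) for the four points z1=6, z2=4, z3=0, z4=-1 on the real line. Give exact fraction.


Step 1: (z1-z3)(z2-z4) = 6 * 5 = 30
Step 2: (z1-z4)(z2-z3) = 7 * 4 = 28
Step 3: Cross-ratio = 30/28 = 15/14

15/14


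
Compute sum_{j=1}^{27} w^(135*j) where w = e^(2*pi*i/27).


Step 1: The sum sum_{j=1}^{n} w^(k*j) equals n if n | k, else 0.
Step 2: Here n = 27, k = 135
Step 3: Does n divide k? 27 | 135 -> True
Step 4: Sum = 27

27


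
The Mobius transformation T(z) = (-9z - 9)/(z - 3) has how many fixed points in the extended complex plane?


Step 1: Fixed points satisfy T(z) = z
Step 2: z^2 + 6z + 9 = 0
Step 3: Discriminant = 6^2 - 4*1*9 = 0
Step 4: Number of fixed points = 1

1


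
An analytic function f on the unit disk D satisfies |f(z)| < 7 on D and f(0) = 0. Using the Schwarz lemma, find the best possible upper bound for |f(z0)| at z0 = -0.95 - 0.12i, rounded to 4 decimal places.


Step 1: g = f/7 maps D -> D with g(0) = 0, so by the Schwarz lemma |g(z)| <= |z|, i.e. |f(z)| <= 7|z|; this is sharp (f(z) = 7z).
Step 2: |z0|^2 = (-0.95)^2 + (-0.12)^2 = 0.9169
Step 3: |z0| = sqrt(0.9169) = 0.957549
Step 4: Best bound = 7 * |z0| = 7 * 0.957549 = 6.7028

6.7028


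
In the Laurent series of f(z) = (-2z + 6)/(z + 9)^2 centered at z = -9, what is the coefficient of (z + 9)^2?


Step 1: Write the numerator in powers of (z + 9): -2z + 6 = -2(z + 9) + (-2*(-9) + 6) = -2(z + 9) + 24
Step 2: Divide by (z + 9)^2: f(z) = 24(z + 9)^(-2) - 2(z + 9)^(-1)
Step 3: This finite sum is the Laurent series of f about z = -9.
Step 4: Only the powers -2 and -1 appear, so the coefficient of (z + 9)^2 = 0

0


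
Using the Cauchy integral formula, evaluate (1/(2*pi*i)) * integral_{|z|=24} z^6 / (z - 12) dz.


Step 1: f(z) = z^6, a = 12 is inside |z| = 24
Step 2: By Cauchy integral formula: (1/(2pi*i)) * integral = f(a)
Step 3: f(12) = 12^6 = 2985984

2985984


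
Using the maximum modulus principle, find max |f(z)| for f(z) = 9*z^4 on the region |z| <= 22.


Step 1: On |z| = 22, |f(z)| = 9 * |z|^4 = 9 * 22^4
Step 2: By maximum modulus principle, maximum is on boundary.
Step 3: Maximum = 9 * 234256 = 2108304

2108304


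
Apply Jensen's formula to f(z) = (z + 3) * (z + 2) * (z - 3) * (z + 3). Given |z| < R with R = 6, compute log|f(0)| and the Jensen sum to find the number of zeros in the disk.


Jensen's formula: (1/2pi)*integral log|f(Re^it)|dt = log|f(0)| + sum_{|a_k|<R} log(R/|a_k|)
Step 1: f(0) = 3 * 2 * (-3) * 3 = -54
Step 2: log|f(0)| = log|-3| + log|-2| + log|3| + log|-3| = 3.989
Step 3: Zeros inside |z| < 6: -3, -2, 3, -3
Step 4: Jensen sum = log(6/3) + log(6/2) + log(6/3) + log(6/3) = 3.1781
Step 5: n(R) = number of terms in the Jensen sum = count of zeros inside |z| < 6 = 4

4


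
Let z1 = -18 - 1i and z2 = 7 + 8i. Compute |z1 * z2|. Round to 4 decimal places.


Step 1: |z1| = sqrt((-18)^2 + (-1)^2) = sqrt(325)
Step 2: |z2| = sqrt(7^2 + 8^2) = sqrt(113)
Step 3: |z1*z2| = |z1|*|z2| = sqrt(325) * sqrt(113) = sqrt(325 * 113) = sqrt(36725)
Step 4: = 191.6377

191.6377


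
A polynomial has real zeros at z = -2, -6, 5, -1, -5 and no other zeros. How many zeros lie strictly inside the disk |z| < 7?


Step 1: Check each root:
  z = -2: |-2| = 2 < 7
  z = -6: |-6| = 6 < 7
  z = 5: |5| = 5 < 7
  z = -1: |-1| = 1 < 7
  z = -5: |-5| = 5 < 7
Step 2: Count = 5

5


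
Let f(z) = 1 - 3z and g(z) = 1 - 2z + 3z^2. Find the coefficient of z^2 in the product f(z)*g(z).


Step 1: z^2 term in f*g comes from: (1)*(3z^2) + (-3z)*(-2z) + (0)*(1)
Step 2: = 3 + 6 + 0
Step 3: = 9

9


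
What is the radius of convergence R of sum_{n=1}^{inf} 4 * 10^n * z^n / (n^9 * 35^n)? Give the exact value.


Step 1: General term a_n = 4 * 10^n / (n^9 * 35^n)
Step 2: By the root test, |a_n|^(1/n) = 4^(1/n) * 10 / (n^(9/n) * 35) -> 10/35 as n -> infinity (since 4^(1/n) -> 1 and n^(9/n) -> 1)
Step 3: R = 1/lim|a_n|^(1/n) = 35/10 = 7/2

7/2


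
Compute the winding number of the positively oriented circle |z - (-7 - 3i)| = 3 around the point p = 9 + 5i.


Step 1: Center c = (-7, -3), radius = 3
Step 2: |p - c|^2 = 16^2 + 8^2 = 320
Step 3: r^2 = 9
Step 4: |p-c| > r so winding number = 0

0


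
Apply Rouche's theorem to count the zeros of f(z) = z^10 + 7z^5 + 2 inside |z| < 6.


Step 1: On |z| = 6 the three terms have sizes |z^10| = 6^10 = 60466176, |7z^5| = 7*6^5 = 54432, |2| = 2
Step 2: The dominant term is g(z) = z^10; let h(z) = 7z^5 + 2 so f = g + h
Step 3: On |z| = 6: |g| = 60466176 and |h| <= 54432 + 2 = 54434
Step 4: Since 60466176 > 54434, |h| < |g| on |z| = 6, so by Rouche f has the same number of zeros as g inside |z| < 6
Step 5: g(z) = z^10 has 10 zeros (all at the origin) inside |z| < 6. Answer = 10

10


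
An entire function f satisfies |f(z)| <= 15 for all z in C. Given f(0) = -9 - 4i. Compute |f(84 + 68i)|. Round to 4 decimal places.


Step 1: By Liouville's theorem, a bounded entire function is constant.
Step 2: f(z) = f(0) = -9 - 4i for all z.
Step 3: |f(w)| = |-9 - 4i| = sqrt(81 + 16)
Step 4: = 9.8489

9.8489


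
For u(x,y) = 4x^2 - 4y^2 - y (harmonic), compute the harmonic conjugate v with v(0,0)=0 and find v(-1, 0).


Step 1: v_x = -u_y = 8y + 1
Step 2: v_y = u_x = 8x + 0
Step 3: v = 8xy + x + C
Step 4: v(0,0) = 0 => C = 0
Step 5: v(-1, 0) = -1

-1


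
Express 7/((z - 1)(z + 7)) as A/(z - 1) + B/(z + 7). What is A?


Step 1: Multiply both sides by (z - 1) and set z = 1
Step 2: A = 7 / (1 + 7)
Step 3: A = 7 / 8
Step 4: A = 7/8

7/8


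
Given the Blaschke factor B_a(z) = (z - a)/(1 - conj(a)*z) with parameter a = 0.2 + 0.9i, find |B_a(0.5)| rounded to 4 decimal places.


Step 1: Numerator z0 - a = 0.5 - (0.2 + 0.9i) = 0.3 - 0.9i
Step 2: Denominator 1 - conj(a)*z0 = 1 - (0.2 - 0.9i)*0.5 = 0.9 + 0.45i
Step 3: |z0 - a|^2 = 0.3^2 + (-0.9)^2 = 0.9; |1 - conj(a)*z0|^2 = 0.9^2 + 0.45^2 = 1.0125
Step 4: |B_a(0.5)| = sqrt(0.9 / 1.0125) = sqrt(0.888889)
Step 5: = 0.9428

0.9428


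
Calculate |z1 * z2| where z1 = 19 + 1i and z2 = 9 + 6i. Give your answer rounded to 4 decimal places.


Step 1: |z1| = sqrt(19^2 + 1^2) = sqrt(362)
Step 2: |z2| = sqrt(9^2 + 6^2) = sqrt(117)
Step 3: |z1*z2| = |z1|*|z2| = sqrt(362) * sqrt(117) = sqrt(362 * 117) = sqrt(42354)
Step 4: = 205.8009

205.8009


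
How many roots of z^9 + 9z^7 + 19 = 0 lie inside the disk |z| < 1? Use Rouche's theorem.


Step 1: On |z| = 1 the three terms have sizes |z^9| = 1^9 = 1, |9z^7| = 9*1^7 = 9, |19| = 19
Step 2: The dominant term is g(z) = 19; let h(z) = z^9 + 9z^7 so f = g + h
Step 3: On |z| = 1: |g| = 19 and |h| <= 1 + 9 = 10
Step 4: Since 19 > 10, |h| < |g| on |z| = 1, so by Rouche f has the same number of zeros as g inside |z| < 1
Step 5: g(z) = 19 is a nonzero constant with no zeros inside |z| < 1. Answer = 0

0


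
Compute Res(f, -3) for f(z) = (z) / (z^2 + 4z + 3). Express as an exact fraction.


Step 1: Q(z) = z^2 + 4z + 3 = (z + 3)(z + 1)
Step 2: Q'(z) = 2z + 4
Step 3: Q'(-3) = -2, P(-3) = -3
Step 4: Res = P(-3)/Q'(-3) = -3/(-2) = 3/2

3/2


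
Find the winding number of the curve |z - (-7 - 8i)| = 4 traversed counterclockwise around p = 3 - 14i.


Step 1: Center c = (-7, -8), radius = 4
Step 2: |p - c|^2 = 10^2 + (-6)^2 = 136
Step 3: r^2 = 16
Step 4: |p-c| > r so winding number = 0

0


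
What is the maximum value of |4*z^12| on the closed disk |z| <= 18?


Step 1: On |z| = 18, |f(z)| = 4 * |z|^12 = 4 * 18^12
Step 2: By maximum modulus principle, maximum is on boundary.
Step 3: Maximum = 4 * 1156831381426176 = 4627325525704704

4627325525704704


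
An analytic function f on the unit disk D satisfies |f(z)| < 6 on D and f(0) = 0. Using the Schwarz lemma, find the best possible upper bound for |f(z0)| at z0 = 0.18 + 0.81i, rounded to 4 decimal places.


Step 1: g = f/6 maps D -> D with g(0) = 0, so by the Schwarz lemma |g(z)| <= |z|, i.e. |f(z)| <= 6|z|; this is sharp (f(z) = 6z).
Step 2: |z0|^2 = 0.18^2 + 0.81^2 = 0.6885
Step 3: |z0| = sqrt(0.6885) = 0.829759
Step 4: Best bound = 6 * |z0| = 6 * 0.829759 = 4.9786

4.9786


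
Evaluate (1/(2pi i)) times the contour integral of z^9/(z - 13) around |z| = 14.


Step 1: f(z) = z^9, a = 13 is inside |z| = 14
Step 2: By Cauchy integral formula: (1/(2pi*i)) * integral = f(a)
Step 3: f(13) = 13^9 = 10604499373

10604499373


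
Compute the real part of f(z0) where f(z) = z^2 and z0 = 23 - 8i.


Step 1: z0 = 23 - 8i
Step 2: z0^2 = 23^2 - (-8)^2 - 368i
Step 3: real part = 529 - 64 = 465

465


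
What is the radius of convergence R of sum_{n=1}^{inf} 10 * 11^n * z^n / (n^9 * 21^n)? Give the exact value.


Step 1: General term a_n = 10 * 11^n / (n^9 * 21^n)
Step 2: By the root test, |a_n|^(1/n) = 10^(1/n) * 11 / (n^(9/n) * 21) -> 11/21 as n -> infinity (since 10^(1/n) -> 1 and n^(9/n) -> 1)
Step 3: R = 1/lim|a_n|^(1/n) = 21/11

21/11


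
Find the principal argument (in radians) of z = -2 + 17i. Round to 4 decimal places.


Step 1: z = -2 + 17i
Step 2: arg(z) = atan2(17, -2)
Step 3: arg(z) = 1.6879

1.6879


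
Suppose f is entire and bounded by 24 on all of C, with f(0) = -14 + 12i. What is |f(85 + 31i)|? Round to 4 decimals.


Step 1: By Liouville's theorem, a bounded entire function is constant.
Step 2: f(z) = f(0) = -14 + 12i for all z.
Step 3: |f(w)| = |-14 + 12i| = sqrt(196 + 144)
Step 4: = 18.4391

18.4391


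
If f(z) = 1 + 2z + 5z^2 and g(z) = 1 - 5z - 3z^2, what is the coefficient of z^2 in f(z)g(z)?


Step 1: z^2 term in f*g comes from: (1)*(-3z^2) + (2z)*(-5z) + (5z^2)*(1)
Step 2: = -3 - 10 + 5
Step 3: = -8

-8


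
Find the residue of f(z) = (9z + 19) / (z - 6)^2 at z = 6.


Step 1: Pole of order 2 at z = 6
Step 2: Res = lim d/dz [(z - 6)^2 * f(z)] as z -> 6
Step 3: (z - 6)^2 * f(z) = 9z + 19
Step 4: d/dz[9z + 19] = 9

9


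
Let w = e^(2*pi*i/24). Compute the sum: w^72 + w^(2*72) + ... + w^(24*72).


Step 1: The sum sum_{j=1}^{n} w^(k*j) equals n if n | k, else 0.
Step 2: Here n = 24, k = 72
Step 3: Does n divide k? 24 | 72 -> True
Step 4: Sum = 24

24


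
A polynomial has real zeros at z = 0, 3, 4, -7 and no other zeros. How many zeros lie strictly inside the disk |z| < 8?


Step 1: Check each root:
  z = 0: |0| = 0 < 8
  z = 3: |3| = 3 < 8
  z = 4: |4| = 4 < 8
  z = -7: |-7| = 7 < 8
Step 2: Count = 4

4


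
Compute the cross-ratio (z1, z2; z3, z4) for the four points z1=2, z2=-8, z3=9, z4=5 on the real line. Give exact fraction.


Step 1: (z1-z3)(z2-z4) = (-7) * (-13) = 91
Step 2: (z1-z4)(z2-z3) = (-3) * (-17) = 51
Step 3: Cross-ratio = 91/51 = 91/51

91/51


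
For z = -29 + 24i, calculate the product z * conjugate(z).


Step 1: conj(z) = -29 - 24i
Step 2: z * conj(z) = (-29)^2 + 24^2
Step 3: = 841 + 576 = 1417

1417


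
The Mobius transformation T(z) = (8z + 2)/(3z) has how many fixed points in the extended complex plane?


Step 1: Fixed points satisfy T(z) = z
Step 2: 3z^2 - 8z - 2 = 0
Step 3: Discriminant = (-8)^2 - 4*3*(-2) = 88
Step 4: Number of fixed points = 2

2


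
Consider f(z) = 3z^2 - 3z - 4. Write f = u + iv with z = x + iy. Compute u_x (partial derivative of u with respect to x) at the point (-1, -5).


Step 1: f(z) = 3(x+iy)^2 - 3(x+iy) - 4
Step 2: u = 3(x^2 - y^2) - 3x - 4
Step 3: u_x = 6x - 3
Step 4: At (-1, -5): u_x = -6 - 3 = -9

-9


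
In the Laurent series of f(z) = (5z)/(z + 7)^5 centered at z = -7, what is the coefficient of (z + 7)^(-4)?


Step 1: Write the numerator in powers of (z + 7): 5z = 5(z + 7) + (5*(-7) + 0) = 5(z + 7) - 35
Step 2: Divide by (z + 7)^5: f(z) = -35(z + 7)^(-5) + 5(z + 7)^(-4)
Step 3: This finite sum is the Laurent series of f about z = -7.
Step 4: Coefficient of (z + 7)^(-4) = coefficient of (z + 7) in the re-centred numerator = 5

5


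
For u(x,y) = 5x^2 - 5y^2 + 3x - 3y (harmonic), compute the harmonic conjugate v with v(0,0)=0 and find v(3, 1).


Step 1: v_x = -u_y = 10y + 3
Step 2: v_y = u_x = 10x + 3
Step 3: v = 10xy + 3x + 3y + C
Step 4: v(0,0) = 0 => C = 0
Step 5: v(3, 1) = 42

42


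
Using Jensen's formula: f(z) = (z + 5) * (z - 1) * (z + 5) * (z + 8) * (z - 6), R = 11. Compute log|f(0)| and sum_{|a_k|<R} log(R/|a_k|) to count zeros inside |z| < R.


Jensen's formula: (1/2pi)*integral log|f(Re^it)|dt = log|f(0)| + sum_{|a_k|<R} log(R/|a_k|)
Step 1: f(0) = 5 * (-1) * 5 * 8 * (-6) = 1200
Step 2: log|f(0)| = log|-5| + log|1| + log|-5| + log|-8| + log|6| = 7.0901
Step 3: Zeros inside |z| < 11: -5, 1, -5, -8, 6
Step 4: Jensen sum = log(11/5) + log(11/1) + log(11/5) + log(11/8) + log(11/6) = 4.8994
Step 5: n(R) = number of terms in the Jensen sum = count of zeros inside |z| < 11 = 5

5


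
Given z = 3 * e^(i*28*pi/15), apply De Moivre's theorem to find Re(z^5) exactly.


Step 1: By De Moivre's theorem, z^5 = 3^5 * e^(i*5*28*pi/15) = 243 * (cos(28*pi/3) + i*sin(28*pi/3))
Step 2: |z|^5 = 3^5 = 243
Step 3: Reduce the angle mod 2*pi: 28*pi/3 - 8*pi = 4*pi/3
Step 4: cos(4*pi/3) = -1/2
Step 5: Re(z^5) = 243 * (-1/2) = -243/2

-243/2


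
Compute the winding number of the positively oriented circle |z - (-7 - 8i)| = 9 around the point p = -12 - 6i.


Step 1: Center c = (-7, -8), radius = 9
Step 2: |p - c|^2 = (-5)^2 + 2^2 = 29
Step 3: r^2 = 81
Step 4: |p-c| < r so winding number = 1

1


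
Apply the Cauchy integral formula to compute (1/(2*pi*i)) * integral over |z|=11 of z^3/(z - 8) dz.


Step 1: f(z) = z^3, a = 8 is inside |z| = 11
Step 2: By Cauchy integral formula: (1/(2pi*i)) * integral = f(a)
Step 3: f(8) = 8^3 = 512

512


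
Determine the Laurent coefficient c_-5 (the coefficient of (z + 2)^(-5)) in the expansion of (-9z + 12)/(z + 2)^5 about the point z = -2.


Step 1: Write the numerator in powers of (z + 2): -9z + 12 = -9(z + 2) + (-9*(-2) + 12) = -9(z + 2) + 30
Step 2: Divide by (z + 2)^5: f(z) = 30(z + 2)^(-5) - 9(z + 2)^(-4)
Step 3: This finite sum is the Laurent series of f about z = -2.
Step 4: Coefficient of (z + 2)^(-5) = -9*(-2) + 12 = 30

30


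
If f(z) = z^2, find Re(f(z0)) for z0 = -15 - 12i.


Step 1: z0 = -15 - 12i
Step 2: z0^2 = (-15)^2 - (-12)^2 + 360i
Step 3: real part = 225 - 144 = 81

81


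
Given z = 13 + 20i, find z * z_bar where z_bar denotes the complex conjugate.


Step 1: conj(z) = 13 - 20i
Step 2: z * conj(z) = 13^2 + 20^2
Step 3: = 169 + 400 = 569

569


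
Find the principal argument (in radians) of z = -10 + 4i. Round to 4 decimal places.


Step 1: z = -10 + 4i
Step 2: arg(z) = atan2(4, -10)
Step 3: arg(z) = 2.7611

2.7611


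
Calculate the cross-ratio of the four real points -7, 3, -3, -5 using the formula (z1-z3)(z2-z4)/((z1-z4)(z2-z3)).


Step 1: (z1-z3)(z2-z4) = (-4) * 8 = -32
Step 2: (z1-z4)(z2-z3) = (-2) * 6 = -12
Step 3: Cross-ratio = 32/12 = 8/3

8/3


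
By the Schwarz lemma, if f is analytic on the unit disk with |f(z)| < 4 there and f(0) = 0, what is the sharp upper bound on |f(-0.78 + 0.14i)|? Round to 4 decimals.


Step 1: g = f/4 maps D -> D with g(0) = 0, so by the Schwarz lemma |g(z)| <= |z|, i.e. |f(z)| <= 4|z|; this is sharp (f(z) = 4z).
Step 2: |z0|^2 = (-0.78)^2 + 0.14^2 = 0.628
Step 3: |z0| = sqrt(0.628) = 0.792465
Step 4: Best bound = 4 * |z0| = 4 * 0.792465 = 3.1699

3.1699


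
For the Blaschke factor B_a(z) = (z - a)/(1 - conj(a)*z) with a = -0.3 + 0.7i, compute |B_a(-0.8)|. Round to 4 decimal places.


Step 1: Numerator z0 - a = -0.8 - (-0.3 + 0.7i) = -0.5 - 0.7i
Step 2: Denominator 1 - conj(a)*z0 = 1 - (-0.3 - 0.7i)*(-0.8) = 0.76 - 0.56i
Step 3: |z0 - a|^2 = (-0.5)^2 + (-0.7)^2 = 0.74; |1 - conj(a)*z0|^2 = 0.76^2 + (-0.56)^2 = 0.8912
Step 4: |B_a(-0.8)| = sqrt(0.74 / 0.8912) = sqrt(0.830341)
Step 5: = 0.9112

0.9112


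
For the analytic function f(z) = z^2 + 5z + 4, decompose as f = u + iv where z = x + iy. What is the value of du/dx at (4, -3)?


Step 1: f(z) = (x+iy)^2 + 5(x+iy) + 4
Step 2: u = (x^2 - y^2) + 5x + 4
Step 3: u_x = 2x + 5
Step 4: At (4, -3): u_x = 8 + 5 = 13

13


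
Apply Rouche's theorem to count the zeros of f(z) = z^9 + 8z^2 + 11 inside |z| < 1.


Step 1: On |z| = 1 the three terms have sizes |z^9| = 1^9 = 1, |8z^2| = 8*1^2 = 8, |11| = 11
Step 2: The dominant term is g(z) = 11; let h(z) = z^9 + 8z^2 so f = g + h
Step 3: On |z| = 1: |g| = 11 and |h| <= 1 + 8 = 9
Step 4: Since 11 > 9, |h| < |g| on |z| = 1, so by Rouche f has the same number of zeros as g inside |z| < 1
Step 5: g(z) = 11 is a nonzero constant with no zeros inside |z| < 1. Answer = 0

0


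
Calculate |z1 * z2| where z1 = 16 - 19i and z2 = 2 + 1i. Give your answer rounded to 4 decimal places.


Step 1: |z1| = sqrt(16^2 + (-19)^2) = sqrt(617)
Step 2: |z2| = sqrt(2^2 + 1^2) = sqrt(5)
Step 3: |z1*z2| = |z1|*|z2| = sqrt(617) * sqrt(5) = sqrt(617 * 5) = sqrt(3085)
Step 4: = 55.5428

55.5428


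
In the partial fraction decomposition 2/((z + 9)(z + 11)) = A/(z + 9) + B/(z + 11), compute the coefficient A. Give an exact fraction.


Step 1: Multiply both sides by (z + 9) and set z = -9
Step 2: A = 2 / (-9 + 11)
Step 3: A = 2 / 2
Step 4: A = 1

1


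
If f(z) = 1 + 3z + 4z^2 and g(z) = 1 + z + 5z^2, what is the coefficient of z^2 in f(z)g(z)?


Step 1: z^2 term in f*g comes from: (1)*(5z^2) + (3z)*(z) + (4z^2)*(1)
Step 2: = 5 + 3 + 4
Step 3: = 12

12


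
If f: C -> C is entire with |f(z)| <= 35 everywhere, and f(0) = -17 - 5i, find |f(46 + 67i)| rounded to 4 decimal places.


Step 1: By Liouville's theorem, a bounded entire function is constant.
Step 2: f(z) = f(0) = -17 - 5i for all z.
Step 3: |f(w)| = |-17 - 5i| = sqrt(289 + 25)
Step 4: = 17.72

17.72


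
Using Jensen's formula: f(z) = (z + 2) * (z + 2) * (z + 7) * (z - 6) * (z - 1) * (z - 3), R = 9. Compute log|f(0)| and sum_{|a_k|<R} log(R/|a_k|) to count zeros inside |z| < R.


Jensen's formula: (1/2pi)*integral log|f(Re^it)|dt = log|f(0)| + sum_{|a_k|<R} log(R/|a_k|)
Step 1: f(0) = 2 * 2 * 7 * (-6) * (-1) * (-3) = -504
Step 2: log|f(0)| = log|-2| + log|-2| + log|-7| + log|6| + log|1| + log|3| = 6.2226
Step 3: Zeros inside |z| < 9: -2, -2, -7, 6, 1, 3
Step 4: Jensen sum = log(9/2) + log(9/2) + log(9/7) + log(9/6) + log(9/1) + log(9/3) = 6.9608
Step 5: n(R) = number of terms in the Jensen sum = count of zeros inside |z| < 9 = 6

6


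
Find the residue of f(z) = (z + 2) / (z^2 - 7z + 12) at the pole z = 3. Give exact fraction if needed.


Step 1: Q(z) = z^2 - 7z + 12 = (z - 3)(z - 4)
Step 2: Q'(z) = 2z - 7
Step 3: Q'(3) = -1, P(3) = 5
Step 4: Res = P(3)/Q'(3) = 5/(-1) = -5

-5


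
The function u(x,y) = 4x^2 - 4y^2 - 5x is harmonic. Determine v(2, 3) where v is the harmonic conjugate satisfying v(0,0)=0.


Step 1: v_x = -u_y = 8y + 0
Step 2: v_y = u_x = 8x - 5
Step 3: v = 8xy - 5y + C
Step 4: v(0,0) = 0 => C = 0
Step 5: v(2, 3) = 33

33


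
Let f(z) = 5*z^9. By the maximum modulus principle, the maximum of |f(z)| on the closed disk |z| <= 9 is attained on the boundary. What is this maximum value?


Step 1: On |z| = 9, |f(z)| = 5 * |z|^9 = 5 * 9^9
Step 2: By maximum modulus principle, maximum is on boundary.
Step 3: Maximum = 5 * 387420489 = 1937102445

1937102445


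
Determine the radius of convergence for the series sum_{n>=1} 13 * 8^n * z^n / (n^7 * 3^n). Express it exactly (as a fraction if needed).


Step 1: General term a_n = 13 * 8^n / (n^7 * 3^n)
Step 2: By the root test, |a_n|^(1/n) = 13^(1/n) * 8 / (n^(7/n) * 3) -> 8/3 as n -> infinity (since 13^(1/n) -> 1 and n^(7/n) -> 1)
Step 3: R = 1/lim|a_n|^(1/n) = 3/8

3/8


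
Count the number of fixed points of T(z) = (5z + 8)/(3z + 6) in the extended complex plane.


Step 1: Fixed points satisfy T(z) = z
Step 2: 3z^2 + z - 8 = 0
Step 3: Discriminant = 1^2 - 4*3*(-8) = 97
Step 4: Number of fixed points = 2

2


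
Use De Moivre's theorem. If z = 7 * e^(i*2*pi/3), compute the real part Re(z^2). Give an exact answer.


Step 1: By De Moivre's theorem, z^2 = 7^2 * e^(i*2*2*pi/3) = 49 * (cos(4*pi/3) + i*sin(4*pi/3))
Step 2: |z|^2 = 7^2 = 49
Step 3: The angle 4*pi/3 already lies in [0, 2*pi)
Step 4: cos(4*pi/3) = -1/2
Step 5: Re(z^2) = 49 * (-1/2) = -49/2

-49/2


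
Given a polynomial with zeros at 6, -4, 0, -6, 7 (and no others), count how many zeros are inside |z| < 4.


Step 1: Check each root:
  z = 6: |6| = 6 >= 4
  z = -4: |-4| = 4 >= 4
  z = 0: |0| = 0 < 4
  z = -6: |-6| = 6 >= 4
  z = 7: |7| = 7 >= 4
Step 2: Count = 1

1


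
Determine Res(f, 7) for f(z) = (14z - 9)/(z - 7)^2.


Step 1: Pole of order 2 at z = 7
Step 2: Res = lim d/dz [(z - 7)^2 * f(z)] as z -> 7
Step 3: (z - 7)^2 * f(z) = 14z - 9
Step 4: d/dz[14z - 9] = 14

14


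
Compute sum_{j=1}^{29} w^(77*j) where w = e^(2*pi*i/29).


Step 1: The sum sum_{j=1}^{n} w^(k*j) equals n if n | k, else 0.
Step 2: Here n = 29, k = 77
Step 3: Does n divide k? 29 | 77 -> False
Step 4: Sum = 0

0


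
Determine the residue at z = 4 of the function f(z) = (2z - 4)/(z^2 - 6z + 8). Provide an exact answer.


Step 1: Q(z) = z^2 - 6z + 8 = (z - 4)(z - 2)
Step 2: Q'(z) = 2z - 6
Step 3: Q'(4) = 2, P(4) = 4
Step 4: Res = P(4)/Q'(4) = 4/2 = 2

2


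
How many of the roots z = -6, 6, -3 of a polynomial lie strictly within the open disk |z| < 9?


Step 1: Check each root:
  z = -6: |-6| = 6 < 9
  z = 6: |6| = 6 < 9
  z = -3: |-3| = 3 < 9
Step 2: Count = 3

3


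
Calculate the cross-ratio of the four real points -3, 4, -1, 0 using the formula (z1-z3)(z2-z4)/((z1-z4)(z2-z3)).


Step 1: (z1-z3)(z2-z4) = (-2) * 4 = -8
Step 2: (z1-z4)(z2-z3) = (-3) * 5 = -15
Step 3: Cross-ratio = 8/15 = 8/15

8/15


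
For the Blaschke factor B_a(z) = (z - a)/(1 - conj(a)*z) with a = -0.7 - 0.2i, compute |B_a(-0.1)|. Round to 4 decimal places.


Step 1: Numerator z0 - a = -0.1 - (-0.7 - 0.2i) = 0.6 + 0.2i
Step 2: Denominator 1 - conj(a)*z0 = 1 - (-0.7 + 0.2i)*(-0.1) = 0.93 + 0.02i
Step 3: |z0 - a|^2 = 0.6^2 + 0.2^2 = 0.4; |1 - conj(a)*z0|^2 = 0.93^2 + 0.02^2 = 0.8653
Step 4: |B_a(-0.1)| = sqrt(0.4 / 0.8653) = sqrt(0.462267)
Step 5: = 0.6799

0.6799


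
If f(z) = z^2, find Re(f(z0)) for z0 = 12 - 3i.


Step 1: z0 = 12 - 3i
Step 2: z0^2 = 12^2 - (-3)^2 - 72i
Step 3: real part = 144 - 9 = 135

135


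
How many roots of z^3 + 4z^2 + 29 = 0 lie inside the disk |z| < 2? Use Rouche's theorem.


Step 1: On |z| = 2 the three terms have sizes |z^3| = 2^3 = 8, |4z^2| = 4*2^2 = 16, |29| = 29
Step 2: The dominant term is g(z) = 29; let h(z) = z^3 + 4z^2 so f = g + h
Step 3: On |z| = 2: |g| = 29 and |h| <= 8 + 16 = 24
Step 4: Since 29 > 24, |h| < |g| on |z| = 2, so by Rouche f has the same number of zeros as g inside |z| < 2
Step 5: g(z) = 29 is a nonzero constant with no zeros inside |z| < 2. Answer = 0

0


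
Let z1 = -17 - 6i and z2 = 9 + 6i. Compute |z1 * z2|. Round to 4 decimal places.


Step 1: |z1| = sqrt((-17)^2 + (-6)^2) = sqrt(325)
Step 2: |z2| = sqrt(9^2 + 6^2) = sqrt(117)
Step 3: |z1*z2| = |z1|*|z2| = sqrt(325) * sqrt(117) = sqrt(325 * 117) = sqrt(38025)
Step 4: = 195.0

195.0


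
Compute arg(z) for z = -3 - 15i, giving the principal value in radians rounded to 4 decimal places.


Step 1: z = -3 - 15i
Step 2: arg(z) = atan2(-15, -3)
Step 3: arg(z) = -1.7682

-1.7682


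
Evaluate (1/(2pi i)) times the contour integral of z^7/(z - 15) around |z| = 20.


Step 1: f(z) = z^7, a = 15 is inside |z| = 20
Step 2: By Cauchy integral formula: (1/(2pi*i)) * integral = f(a)
Step 3: f(15) = 15^7 = 170859375

170859375


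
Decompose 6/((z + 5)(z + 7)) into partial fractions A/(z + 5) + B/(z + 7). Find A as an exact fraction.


Step 1: Multiply both sides by (z + 5) and set z = -5
Step 2: A = 6 / (-5 + 7)
Step 3: A = 6 / 2
Step 4: A = 3

3


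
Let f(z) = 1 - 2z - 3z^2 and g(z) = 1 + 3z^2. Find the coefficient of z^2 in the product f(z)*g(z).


Step 1: z^2 term in f*g comes from: (1)*(3z^2) + (-2z)*(0) + (-3z^2)*(1)
Step 2: = 3 + 0 - 3
Step 3: = 0

0


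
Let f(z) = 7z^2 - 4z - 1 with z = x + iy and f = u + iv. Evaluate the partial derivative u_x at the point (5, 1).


Step 1: f(z) = 7(x+iy)^2 - 4(x+iy) - 1
Step 2: u = 7(x^2 - y^2) - 4x - 1
Step 3: u_x = 14x - 4
Step 4: At (5, 1): u_x = 70 - 4 = 66

66


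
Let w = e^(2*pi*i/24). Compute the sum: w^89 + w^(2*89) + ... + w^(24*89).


Step 1: The sum sum_{j=1}^{n} w^(k*j) equals n if n | k, else 0.
Step 2: Here n = 24, k = 89
Step 3: Does n divide k? 24 | 89 -> False
Step 4: Sum = 0

0


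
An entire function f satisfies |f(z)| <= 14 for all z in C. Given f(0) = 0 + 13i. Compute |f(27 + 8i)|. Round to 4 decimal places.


Step 1: By Liouville's theorem, a bounded entire function is constant.
Step 2: f(z) = f(0) = 0 + 13i for all z.
Step 3: |f(w)| = |0 + 13i| = sqrt(0 + 169)
Step 4: = 13.0

13.0


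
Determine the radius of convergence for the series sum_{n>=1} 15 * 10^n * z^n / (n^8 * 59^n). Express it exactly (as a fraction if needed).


Step 1: General term a_n = 15 * 10^n / (n^8 * 59^n)
Step 2: By the root test, |a_n|^(1/n) = 15^(1/n) * 10 / (n^(8/n) * 59) -> 10/59 as n -> infinity (since 15^(1/n) -> 1 and n^(8/n) -> 1)
Step 3: R = 1/lim|a_n|^(1/n) = 59/10

59/10


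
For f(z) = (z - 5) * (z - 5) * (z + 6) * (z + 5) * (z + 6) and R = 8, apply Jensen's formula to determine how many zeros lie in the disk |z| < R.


Jensen's formula: (1/2pi)*integral log|f(Re^it)|dt = log|f(0)| + sum_{|a_k|<R} log(R/|a_k|)
Step 1: f(0) = (-5) * (-5) * 6 * 5 * 6 = 4500
Step 2: log|f(0)| = log|5| + log|5| + log|-6| + log|-5| + log|-6| = 8.4118
Step 3: Zeros inside |z| < 8: 5, 5, -6, -5, -6
Step 4: Jensen sum = log(8/5) + log(8/5) + log(8/6) + log(8/5) + log(8/6) = 1.9854
Step 5: n(R) = number of terms in the Jensen sum = count of zeros inside |z| < 8 = 5

5
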